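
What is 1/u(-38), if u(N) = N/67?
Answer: -67/38 ≈ -1.7632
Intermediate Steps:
u(N) = N/67 (u(N) = N*(1/67) = N/67)
1/u(-38) = 1/((1/67)*(-38)) = 1/(-38/67) = -67/38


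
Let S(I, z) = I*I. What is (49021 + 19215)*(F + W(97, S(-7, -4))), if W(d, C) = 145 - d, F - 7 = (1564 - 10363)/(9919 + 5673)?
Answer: 14479013899/3898 ≈ 3.7145e+6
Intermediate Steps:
S(I, z) = I²
F = 100345/15592 (F = 7 + (1564 - 10363)/(9919 + 5673) = 7 - 8799/15592 = 100345/15592 ≈ 6.4357)
(49021 + 19215)*(F + W(97, S(-7, -4))) = (49021 + 19215)*(100345/15592 + (145 - 1*97)) = 68236*(100345/15592 + (145 - 97)) = 68236*(100345/15592 + 48) = 68236*(848761/15592) = 14479013899/3898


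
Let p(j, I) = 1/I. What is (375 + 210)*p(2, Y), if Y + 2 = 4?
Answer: 585/2 ≈ 292.50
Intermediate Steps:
Y = 2 (Y = -2 + 4 = 2)
(375 + 210)*p(2, Y) = (375 + 210)/2 = 585*(½) = 585/2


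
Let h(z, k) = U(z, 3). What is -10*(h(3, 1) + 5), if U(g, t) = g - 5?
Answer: -30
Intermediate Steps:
U(g, t) = -5 + g
h(z, k) = -5 + z
-10*(h(3, 1) + 5) = -10*((-5 + 3) + 5) = -10*(-2 + 5) = -10*3 = -30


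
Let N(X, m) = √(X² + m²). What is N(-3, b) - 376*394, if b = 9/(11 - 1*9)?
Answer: -148144 + 3*√13/2 ≈ -1.4814e+5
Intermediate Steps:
b = 9/2 (b = 9/(11 - 9) = 9/2 ≈ 4.5000)
N(-3, b) - 376*394 = √((-3)² + (9/2)²) - 376*394 = √(9 + 81/4) - 148144 = √(117/4) - 148144 = 3*√13/2 - 148144 = -148144 + 3*√13/2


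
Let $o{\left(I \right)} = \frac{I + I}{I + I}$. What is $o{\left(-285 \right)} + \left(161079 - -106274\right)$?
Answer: $267354$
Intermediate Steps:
$o{\left(I \right)} = 1$ ($o{\left(I \right)} = \frac{2 I}{2 I} = 2 I \frac{1}{2 I} = 1$)
$o{\left(-285 \right)} + \left(161079 - -106274\right) = 1 + \left(161079 - -106274\right) = 1 + \left(161079 + 106274\right) = 1 + 267353 = 267354$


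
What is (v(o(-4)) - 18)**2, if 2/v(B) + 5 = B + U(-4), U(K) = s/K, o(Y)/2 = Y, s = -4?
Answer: 11881/36 ≈ 330.03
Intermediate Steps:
o(Y) = 2*Y
U(K) = -4/K
v(B) = 2/(-4 + B) (v(B) = 2/(-5 + (B - 4/(-4))) = 2/(-5 + (B - 4*(-1/4))) = 2/(-5 + (B + 1)) = 2/(-5 + (1 + B)) = 2/(-4 + B))
(v(o(-4)) - 18)**2 = (2/(-4 + 2*(-4)) - 18)**2 = (2/(-4 - 8) - 18)**2 = (2/(-12) - 18)**2 = (2*(-1/12) - 18)**2 = (-1/6 - 18)**2 = (-109/6)**2 = 11881/36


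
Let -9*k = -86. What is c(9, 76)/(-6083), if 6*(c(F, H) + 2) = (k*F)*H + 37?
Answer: -2187/12166 ≈ -0.17976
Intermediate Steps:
k = 86/9 (k = -1/9*(-86) = 86/9 ≈ 9.5556)
c(F, H) = 25/6 + 43*F*H/27 (c(F, H) = -2 + ((86*F/9)*H + 37)/6 = -2 + (86*F*H/9 + 37)/6 = -2 + (37 + 86*F*H/9)/6 = -2 + (37/6 + 43*F*H/27) = 25/6 + 43*F*H/27)
c(9, 76)/(-6083) = (25/6 + (43/27)*9*76)/(-6083) = (25/6 + 3268/3)*(-1/6083) = (2187/2)*(-1/6083) = -2187/12166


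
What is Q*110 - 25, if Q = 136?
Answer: 14935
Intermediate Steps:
Q*110 - 25 = 136*110 - 25 = 14960 - 25 = 14935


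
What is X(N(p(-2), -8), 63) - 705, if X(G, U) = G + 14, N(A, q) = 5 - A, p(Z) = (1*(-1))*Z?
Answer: -688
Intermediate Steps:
p(Z) = -Z
X(G, U) = 14 + G
X(N(p(-2), -8), 63) - 705 = (14 + (5 - (-1)*(-2))) - 705 = (14 + (5 - 1*2)) - 705 = (14 + (5 - 2)) - 705 = (14 + 3) - 705 = 17 - 705 = -688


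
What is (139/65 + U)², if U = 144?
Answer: 90231001/4225 ≈ 21356.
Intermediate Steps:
(139/65 + U)² = (139/65 + 144)² = (9499/65)² = 90231001/4225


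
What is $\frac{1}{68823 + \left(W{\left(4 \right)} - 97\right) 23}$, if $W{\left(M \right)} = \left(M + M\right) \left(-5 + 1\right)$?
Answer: $\frac{1}{65856} \approx 1.5185 \cdot 10^{-5}$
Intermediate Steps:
$W{\left(M \right)} = - 8 M$ ($W{\left(M \right)} = 2 M \left(-4\right) = - 8 M$)
$\frac{1}{68823 + \left(W{\left(4 \right)} - 97\right) 23} = \frac{1}{68823 + \left(\left(-8\right) 4 - 97\right) 23} = \frac{1}{68823 + \left(-32 - 97\right) 23} = \frac{1}{68823 - 2967} = \frac{1}{65856}$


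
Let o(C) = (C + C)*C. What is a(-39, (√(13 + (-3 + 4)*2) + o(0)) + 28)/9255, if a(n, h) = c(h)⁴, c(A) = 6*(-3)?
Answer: 34992/3085 ≈ 11.343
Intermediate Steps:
c(A) = -18
o(C) = 2*C² (o(C) = (2*C)*C = 2*C²)
a(n, h) = 104976 (a(n, h) = (-18)⁴ = 104976)
a(-39, (√(13 + (-3 + 4)*2) + o(0)) + 28)/9255 = 104976/9255 = 104976*(1/9255) = 34992/3085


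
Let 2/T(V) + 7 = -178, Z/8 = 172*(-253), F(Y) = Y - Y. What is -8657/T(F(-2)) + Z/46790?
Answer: 37467797147/46790 ≈ 8.0077e+5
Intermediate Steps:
F(Y) = 0
Z = -348128 (Z = 8*(172*(-253)) = 8*(-43516) = -348128)
T(V) = -2/185 (T(V) = 2/(-7 - 178) = 2/(-185) = 2*(-1/185) = -2/185)
-8657/T(F(-2)) + Z/46790 = -8657/(-2/185) - 348128/46790 = -8657*(-185/2) - 348128*1/46790 = 1601545/2 - 174064/23395 = 37467797147/46790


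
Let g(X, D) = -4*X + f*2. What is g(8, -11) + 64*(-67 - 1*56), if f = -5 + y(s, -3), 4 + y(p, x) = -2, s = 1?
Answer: -7926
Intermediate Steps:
y(p, x) = -6 (y(p, x) = -4 - 2 = -6)
f = -11 (f = -5 - 6 = -11)
g(X, D) = -22 - 4*X (g(X, D) = -4*X - 11*2 = -4*X - 22 = -22 - 4*X)
g(8, -11) + 64*(-67 - 1*56) = (-22 - 4*8) + 64*(-67 - 1*56) = (-22 - 32) + 64*(-67 - 56) = -54 + 64*(-123) = -54 - 7872 = -7926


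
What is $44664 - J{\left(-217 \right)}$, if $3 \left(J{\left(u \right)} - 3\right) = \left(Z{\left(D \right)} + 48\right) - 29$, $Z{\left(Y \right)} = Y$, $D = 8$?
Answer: $44652$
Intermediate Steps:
$J{\left(u \right)} = 12$ ($J{\left(u \right)} = 3 + \frac{\left(8 + 48\right) - 29}{3} = 3 + \frac{56 - 29}{3} = 3 + \frac{1}{3} \cdot 27 = 3 + 9 = 12$)
$44664 - J{\left(-217 \right)} = 44664 - 12 = 44652$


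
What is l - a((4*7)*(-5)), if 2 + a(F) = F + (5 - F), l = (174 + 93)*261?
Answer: 69684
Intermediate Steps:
l = 69687 (l = 267*261 = 69687)
a(F) = 3 (a(F) = -2 + (F + (5 - F)) = -2 + 5 = 3)
l - a((4*7)*(-5)) = 69687 - 1*3 = 69687 - 3 = 69684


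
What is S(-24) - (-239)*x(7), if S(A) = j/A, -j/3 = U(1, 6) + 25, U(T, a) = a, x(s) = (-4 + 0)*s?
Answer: -53505/8 ≈ -6688.1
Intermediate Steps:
x(s) = -4*s
j = -93 (j = -3*(6 + 25) = -3*31 = -93)
S(A) = -93/A
S(-24) - (-239)*x(7) = -93/(-24) - (-239)*(-4*7) = -93*(-1/24) - (-239)*(-28) = 31/8 - 1*6692 = 31/8 - 6692 = -53505/8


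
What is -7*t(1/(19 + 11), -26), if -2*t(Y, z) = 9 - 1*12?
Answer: -21/2 ≈ -10.500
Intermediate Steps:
t(Y, z) = 3/2 (t(Y, z) = -(9 - 1*12)/2 = -(9 - 12)/2 = -½*(-3) = 3/2)
-7*t(1/(19 + 11), -26) = -7*3/2 = -21/2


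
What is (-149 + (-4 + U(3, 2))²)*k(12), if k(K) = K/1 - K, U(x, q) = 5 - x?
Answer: 0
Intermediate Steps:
k(K) = 0 (k(K) = K*1 - K = K - K = 0)
(-149 + (-4 + U(3, 2))²)*k(12) = (-149 + (-4 + (5 - 1*3))²)*0 = (-149 + (-4 + (5 - 3))²)*0 = (-149 + (-4 + 2)²)*0 = (-149 + (-2)²)*0 = (-149 + 4)*0 = -145*0 = 0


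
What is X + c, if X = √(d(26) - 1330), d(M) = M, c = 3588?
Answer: 3588 + 2*I*√326 ≈ 3588.0 + 36.111*I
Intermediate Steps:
X = 2*I*√326 (X = √(26 - 1330) = √(-1304) = 2*I*√326 ≈ 36.111*I)
X + c = 2*I*√326 + 3588 = 3588 + 2*I*√326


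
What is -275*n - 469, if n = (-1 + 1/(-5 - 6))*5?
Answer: 1031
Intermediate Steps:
n = -60/11 (n = (-1 + 1/(-11))*5 = (-1 - 1/11)*5 = -12/11*5 = -60/11 ≈ -5.4545)
-275*n - 469 = -275*(-60/11) - 469 = 1500 - 469 = 1031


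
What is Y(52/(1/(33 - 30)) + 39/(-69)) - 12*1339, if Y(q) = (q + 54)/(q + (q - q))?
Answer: -57438283/3575 ≈ -16067.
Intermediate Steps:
Y(q) = (54 + q)/q (Y(q) = (54 + q)/(q + 0) = (54 + q)/q)
Y(52/(1/(33 - 30)) + 39/(-69)) - 12*1339 = (54 + (52/(1/(33 - 30)) + 39/(-69)))/(52/(1/(33 - 30)) + 39/(-69)) - 12*1339 = (54 + (52/(1/3) + 39*(-1/69)))/(52/(1/3) + 39*(-1/69)) - 16068 = (54 + (52/(⅓) - 13/23))/(52/(⅓) - 13/23) - 16068 = (54 + (52*3 - 13/23))/(52*3 - 13/23) - 16068 = (54 + (156 - 13/23))/(156 - 13/23) - 16068 = (54 + 3575/23)/(3575/23) - 16068 = (23/3575)*(4817/23) - 16068 = 4817/3575 - 16068 = -57438283/3575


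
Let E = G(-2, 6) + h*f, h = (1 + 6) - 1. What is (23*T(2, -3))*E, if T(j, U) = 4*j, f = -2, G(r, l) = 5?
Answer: -1288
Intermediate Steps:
h = 6 (h = 7 - 1 = 6)
E = -7 (E = 5 + 6*(-2) = 5 - 12 = -7)
(23*T(2, -3))*E = (23*(4*2))*(-7) = (23*8)*(-7) = 184*(-7) = -1288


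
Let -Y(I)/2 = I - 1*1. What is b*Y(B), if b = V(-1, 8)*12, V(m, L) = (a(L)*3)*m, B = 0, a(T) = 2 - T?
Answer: 432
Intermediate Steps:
V(m, L) = m*(6 - 3*L) (V(m, L) = ((2 - L)*3)*m = (6 - 3*L)*m = m*(6 - 3*L))
Y(I) = 2 - 2*I (Y(I) = -2*(I - 1*1) = -2*(I - 1) = -2*(-1 + I) = 2 - 2*I)
b = 216 (b = (3*(-1)*(2 - 1*8))*12 = (3*(-1)*(2 - 8))*12 = (3*(-1)*(-6))*12 = 18*12 = 216)
b*Y(B) = 216*(2 - 2*0) = 216*(2 + 0) = 216*2 = 432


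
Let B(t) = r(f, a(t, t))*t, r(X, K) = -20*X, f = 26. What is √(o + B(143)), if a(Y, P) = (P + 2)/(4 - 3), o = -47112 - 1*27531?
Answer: I*√149003 ≈ 386.01*I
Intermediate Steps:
o = -74643 (o = -47112 - 27531 = -74643)
a(Y, P) = 2 + P (a(Y, P) = (2 + P)/1 = (2 + P)*1 = 2 + P)
B(t) = -520*t (B(t) = (-20*26)*t = -520*t)
√(o + B(143)) = √(-74643 - 520*143) = √(-74643 - 74360) = √(-149003) = I*√149003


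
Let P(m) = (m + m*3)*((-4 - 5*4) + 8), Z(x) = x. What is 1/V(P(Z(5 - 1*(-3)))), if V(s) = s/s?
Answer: 1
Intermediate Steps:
P(m) = -64*m (P(m) = (m + 3*m)*((-4 - 20) + 8) = (4*m)*(-24 + 8) = (4*m)*(-16) = -64*m)
V(s) = 1
1/V(P(Z(5 - 1*(-3)))) = 1/1 = 1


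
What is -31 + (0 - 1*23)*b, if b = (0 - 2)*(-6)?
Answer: -307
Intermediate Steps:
b = 12 (b = -2*(-6) = 12)
-31 + (0 - 1*23)*b = -31 + (0 - 1*23)*12 = -31 + (0 - 23)*12 = -31 - 23*12 = -31 - 276 = -307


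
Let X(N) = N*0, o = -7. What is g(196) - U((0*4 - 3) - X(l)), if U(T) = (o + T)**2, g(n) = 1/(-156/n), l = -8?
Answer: -3949/39 ≈ -101.26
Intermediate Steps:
X(N) = 0
g(n) = -n/156
U(T) = (-7 + T)**2
g(196) - U((0*4 - 3) - X(l)) = -1/156*196 - (-7 + ((0*4 - 3) - 1*0))**2 = -49/39 - (-7 + ((0 - 3) + 0))**2 = -49/39 - (-7 + (-3 + 0))**2 = -49/39 - (-7 - 3)**2 = -49/39 - 1*(-10)**2 = -49/39 - 1*100 = -49/39 - 100 = -3949/39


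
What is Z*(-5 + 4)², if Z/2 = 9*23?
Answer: 414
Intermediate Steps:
Z = 414 (Z = 2*(9*23) = 2*207 = 414)
Z*(-5 + 4)² = 414*(-5 + 4)² = 414*(-1)² = 414*1 = 414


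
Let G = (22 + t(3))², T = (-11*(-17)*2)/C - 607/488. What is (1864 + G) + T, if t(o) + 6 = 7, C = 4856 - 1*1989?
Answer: 54860311/22936 ≈ 2391.9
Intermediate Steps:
C = 2867 (C = 4856 - 1989 = 2867)
t(o) = 1 (t(o) = -6 + 7 = 1)
T = -25537/22936 (T = (-11*(-17)*2)/2867 - 607/488 = (187*2)*(1/2867) - 607*1/488 = 374*(1/2867) - 607/488 = 374/2867 - 607/488 = -25537/22936 ≈ -1.1134)
G = 529 (G = (22 + 1)² = 23² = 529)
(1864 + G) + T = (1864 + 529) - 25537/22936 = 2393 - 25537/22936 = 54860311/22936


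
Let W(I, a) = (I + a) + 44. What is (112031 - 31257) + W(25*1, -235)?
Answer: 80608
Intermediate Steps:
W(I, a) = 44 + I + a
(112031 - 31257) + W(25*1, -235) = (112031 - 31257) + (44 + 25*1 - 235) = 80774 + (44 + 25 - 235) = 80774 - 166 = 80608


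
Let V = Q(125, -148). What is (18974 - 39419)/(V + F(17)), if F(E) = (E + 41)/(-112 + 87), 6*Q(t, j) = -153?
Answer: 1022250/1391 ≈ 734.90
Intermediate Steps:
Q(t, j) = -51/2 (Q(t, j) = (1/6)*(-153) = -51/2)
F(E) = -41/25 - E/25 (F(E) = (41 + E)/(-25) = (41 + E)*(-1/25) = -41/25 - E/25)
V = -51/2 ≈ -25.500
(18974 - 39419)/(V + F(17)) = (18974 - 39419)/(-51/2 + (-41/25 - 1/25*17)) = -20445/(-51/2 + (-41/25 - 17/25)) = -20445/(-51/2 - 58/25) = -20445/(-1391/50) = -20445*(-50/1391) = 1022250/1391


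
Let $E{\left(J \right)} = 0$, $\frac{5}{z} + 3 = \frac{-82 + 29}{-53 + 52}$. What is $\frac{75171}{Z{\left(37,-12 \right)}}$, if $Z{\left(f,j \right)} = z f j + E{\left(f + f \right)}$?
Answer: $- \frac{125285}{74} \approx -1693.0$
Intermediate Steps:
$z = \frac{1}{10}$ ($z = \frac{5}{-3 + \frac{-82 + 29}{-53 + 52}} = \frac{5}{-3 - \frac{53}{-1}} = \frac{5}{-3 - -53} = \frac{5}{-3 + 53} = \frac{5}{50} = 5 \cdot \frac{1}{50} = \frac{1}{10} \approx 0.1$)
$Z{\left(f,j \right)} = \frac{f j}{10}$ ($Z{\left(f,j \right)} = \frac{f}{10} j + 0 = \frac{f j}{10} + 0 = \frac{f j}{10}$)
$\frac{75171}{Z{\left(37,-12 \right)}} = \frac{75171}{\frac{1}{10} \cdot 37 \left(-12\right)} = \frac{75171}{- \frac{222}{5}} = 75171 \left(- \frac{5}{222}\right) = - \frac{125285}{74}$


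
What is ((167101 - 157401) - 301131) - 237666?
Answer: -529097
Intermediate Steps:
((167101 - 157401) - 301131) - 237666 = (9700 - 301131) - 237666 = -291431 - 237666 = -529097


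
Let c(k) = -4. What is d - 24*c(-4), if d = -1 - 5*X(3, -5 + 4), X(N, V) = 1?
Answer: 90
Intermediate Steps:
d = -6 (d = -1 - 5*1 = -1 - 5 = -6)
d - 24*c(-4) = -6 - 24*(-4) = -6 + 96 = 90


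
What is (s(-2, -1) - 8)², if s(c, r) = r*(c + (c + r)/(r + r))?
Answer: 225/4 ≈ 56.250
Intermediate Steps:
s(c, r) = r*(c + (c + r)/(2*r)) (s(c, r) = r*(c + (c + r)/((2*r))) = r*(c + (c + r)*(1/(2*r))) = r*(c + (c + r)/(2*r)))
(s(-2, -1) - 8)² = (((½)*(-2) + (½)*(-1) - 2*(-1)) - 8)² = ((-1 - ½ + 2) - 8)² = (½ - 8)² = (-15/2)² = 225/4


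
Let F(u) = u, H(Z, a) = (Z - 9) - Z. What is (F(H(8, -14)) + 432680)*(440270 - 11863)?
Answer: 185359285097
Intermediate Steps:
H(Z, a) = -9 (H(Z, a) = (-9 + Z) - Z = -9)
(F(H(8, -14)) + 432680)*(440270 - 11863) = (-9 + 432680)*(440270 - 11863) = 432671*428407 = 185359285097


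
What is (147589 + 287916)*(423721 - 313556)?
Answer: 47977408325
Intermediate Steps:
(147589 + 287916)*(423721 - 313556) = 435505*110165 = 47977408325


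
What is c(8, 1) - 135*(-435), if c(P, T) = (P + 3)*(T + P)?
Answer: 58824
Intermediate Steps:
c(P, T) = (3 + P)*(P + T)
c(8, 1) - 135*(-435) = (8² + 3*8 + 3*1 + 8*1) - 135*(-435) = (64 + 24 + 3 + 8) + 58725 = 99 + 58725 = 58824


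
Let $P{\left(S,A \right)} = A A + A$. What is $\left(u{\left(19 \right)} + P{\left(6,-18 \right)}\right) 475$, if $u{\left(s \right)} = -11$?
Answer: $140125$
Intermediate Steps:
$P{\left(S,A \right)} = A + A^{2}$ ($P{\left(S,A \right)} = A^{2} + A = A + A^{2}$)
$\left(u{\left(19 \right)} + P{\left(6,-18 \right)}\right) 475 = \left(-11 - 18 \left(1 - 18\right)\right) 475 = \left(-11 - -306\right) 475 = \left(-11 + 306\right) 475 = 295 \cdot 475 = 140125$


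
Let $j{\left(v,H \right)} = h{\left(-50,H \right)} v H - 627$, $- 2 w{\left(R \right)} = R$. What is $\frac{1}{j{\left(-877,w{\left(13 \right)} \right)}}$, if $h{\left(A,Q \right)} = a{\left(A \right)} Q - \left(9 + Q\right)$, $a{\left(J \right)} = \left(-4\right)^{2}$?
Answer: $- \frac{4}{2430921} \approx -1.6455 \cdot 10^{-6}$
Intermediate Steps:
$w{\left(R \right)} = - \frac{R}{2}$
$a{\left(J \right)} = 16$
$h{\left(A,Q \right)} = -9 + 15 Q$ ($h{\left(A,Q \right)} = 16 Q - \left(9 + Q\right) = -9 + 15 Q$)
$j{\left(v,H \right)} = -627 + H v \left(-9 + 15 H\right)$ ($j{\left(v,H \right)} = \left(-9 + 15 H\right) v H - 627 = v \left(-9 + 15 H\right) H - 627 = H v \left(-9 + 15 H\right) - 627 = -627 + H v \left(-9 + 15 H\right)$)
$\frac{1}{j{\left(-877,w{\left(13 \right)} \right)}} = \frac{1}{-627 + 3 \left(\left(- \frac{1}{2}\right) 13\right) \left(-877\right) \left(-3 + 5 \left(\left(- \frac{1}{2}\right) 13\right)\right)} = \frac{1}{-627 + 3 \left(- \frac{13}{2}\right) \left(-877\right) \left(-3 + 5 \left(- \frac{13}{2}\right)\right)} = \frac{1}{-627 + 3 \left(- \frac{13}{2}\right) \left(-877\right) \left(-3 - \frac{65}{2}\right)} = \frac{1}{-627 + 3 \left(- \frac{13}{2}\right) \left(-877\right) \left(- \frac{71}{2}\right)} = \frac{1}{-627 - \frac{2428413}{4}} = \frac{1}{- \frac{2430921}{4}} = - \frac{4}{2430921}$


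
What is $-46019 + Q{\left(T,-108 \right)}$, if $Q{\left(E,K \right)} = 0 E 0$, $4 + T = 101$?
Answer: $-46019$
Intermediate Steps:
$T = 97$ ($T = -4 + 101 = 97$)
$Q{\left(E,K \right)} = 0$ ($Q{\left(E,K \right)} = 0 \cdot 0 = 0$)
$-46019 + Q{\left(T,-108 \right)} = -46019 + 0 = -46019$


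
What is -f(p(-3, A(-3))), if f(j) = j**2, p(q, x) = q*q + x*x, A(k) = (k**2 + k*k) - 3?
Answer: -54756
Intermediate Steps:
A(k) = -3 + 2*k**2 (A(k) = (k**2 + k**2) - 3 = 2*k**2 - 3 = -3 + 2*k**2)
p(q, x) = q**2 + x**2
-f(p(-3, A(-3))) = -((-3)**2 + (-3 + 2*(-3)**2)**2)**2 = -(9 + (-3 + 2*9)**2)**2 = -(9 + (-3 + 18)**2)**2 = -(9 + 15**2)**2 = -(9 + 225)**2 = -1*234**2 = -1*54756 = -54756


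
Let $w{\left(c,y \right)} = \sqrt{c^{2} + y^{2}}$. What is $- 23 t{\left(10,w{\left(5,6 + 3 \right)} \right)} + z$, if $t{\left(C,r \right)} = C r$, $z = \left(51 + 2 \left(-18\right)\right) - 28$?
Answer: $-13 - 230 \sqrt{106} \approx -2381.0$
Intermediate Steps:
$z = -13$ ($z = \left(51 - 36\right) - 28 = 15 - 28 = -13$)
$- 23 t{\left(10,w{\left(5,6 + 3 \right)} \right)} + z = - 23 \cdot 10 \sqrt{5^{2} + \left(6 + 3\right)^{2}} - 13 = - 23 \cdot 10 \sqrt{25 + 9^{2}} - 13 = - 23 \cdot 10 \sqrt{25 + 81} - 13 = - 23 \cdot 10 \sqrt{106} - 13 = - 230 \sqrt{106} - 13 = -13 - 230 \sqrt{106}$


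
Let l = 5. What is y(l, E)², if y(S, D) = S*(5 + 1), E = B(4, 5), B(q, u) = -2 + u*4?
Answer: 900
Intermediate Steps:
B(q, u) = -2 + 4*u
E = 18 (E = -2 + 4*5 = -2 + 20 = 18)
y(S, D) = 6*S (y(S, D) = S*6 = 6*S)
y(l, E)² = (6*5)² = 30² = 900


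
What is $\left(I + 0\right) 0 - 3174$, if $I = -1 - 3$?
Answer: $-3174$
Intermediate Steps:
$I = -4$
$\left(I + 0\right) 0 - 3174 = \left(-4 + 0\right) 0 - 3174 = \left(-4\right) 0 - 3174 = 0 - 3174 = -3174$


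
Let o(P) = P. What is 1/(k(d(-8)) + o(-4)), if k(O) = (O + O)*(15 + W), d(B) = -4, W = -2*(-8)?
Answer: -1/252 ≈ -0.0039683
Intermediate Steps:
W = 16
k(O) = 62*O (k(O) = (O + O)*(15 + 16) = (2*O)*31 = 62*O)
1/(k(d(-8)) + o(-4)) = 1/(62*(-4) - 4) = 1/(-248 - 4) = 1/(-252) = -1/252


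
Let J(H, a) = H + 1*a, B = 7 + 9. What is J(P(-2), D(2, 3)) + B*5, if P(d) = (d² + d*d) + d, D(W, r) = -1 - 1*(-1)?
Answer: 86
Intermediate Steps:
B = 16
D(W, r) = 0 (D(W, r) = -1 + 1 = 0)
P(d) = d + 2*d² (P(d) = (d² + d²) + d = 2*d² + d = d + 2*d²)
J(H, a) = H + a
J(P(-2), D(2, 3)) + B*5 = (-2*(1 + 2*(-2)) + 0) + 16*5 = (-2*(1 - 4) + 0) + 80 = (-2*(-3) + 0) + 80 = (6 + 0) + 80 = 6 + 80 = 86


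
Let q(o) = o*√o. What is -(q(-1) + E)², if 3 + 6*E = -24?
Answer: -77/4 - 9*I ≈ -19.25 - 9.0*I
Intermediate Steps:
q(o) = o^(3/2)
E = -9/2 (E = -½ + (⅙)*(-24) = -½ - 4 = -9/2 ≈ -4.5000)
-(q(-1) + E)² = -((-1)^(3/2) - 9/2)² = -(-I - 9/2)² = -(-9/2 - I)²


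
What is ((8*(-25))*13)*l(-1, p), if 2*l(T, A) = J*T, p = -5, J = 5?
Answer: 6500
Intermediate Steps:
l(T, A) = 5*T/2 (l(T, A) = (5*T)/2 = 5*T/2)
((8*(-25))*13)*l(-1, p) = ((8*(-25))*13)*((5/2)*(-1)) = -200*13*(-5/2) = -2600*(-5/2) = 6500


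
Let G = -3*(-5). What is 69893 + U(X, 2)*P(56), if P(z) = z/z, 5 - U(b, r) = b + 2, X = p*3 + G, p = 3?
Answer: 69872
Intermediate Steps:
G = 15
X = 24 (X = 3*3 + 15 = 9 + 15 = 24)
U(b, r) = 3 - b (U(b, r) = 5 - (b + 2) = 5 - (2 + b) = 5 + (-2 - b) = 3 - b)
P(z) = 1
69893 + U(X, 2)*P(56) = 69893 + (3 - 1*24)*1 = 69893 + (3 - 24)*1 = 69893 - 21*1 = 69893 - 21 = 69872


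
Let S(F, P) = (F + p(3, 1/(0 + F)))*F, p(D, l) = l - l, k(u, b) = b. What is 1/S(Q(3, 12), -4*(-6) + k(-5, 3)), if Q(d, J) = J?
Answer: 1/144 ≈ 0.0069444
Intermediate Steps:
p(D, l) = 0
S(F, P) = F² (S(F, P) = (F + 0)*F = F*F = F²)
1/S(Q(3, 12), -4*(-6) + k(-5, 3)) = 1/(12²) = 1/144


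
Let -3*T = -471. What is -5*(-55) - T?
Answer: 118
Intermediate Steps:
T = 157 (T = -⅓*(-471) = 157)
-5*(-55) - T = -5*(-55) - 1*157 = 275 - 157 = 118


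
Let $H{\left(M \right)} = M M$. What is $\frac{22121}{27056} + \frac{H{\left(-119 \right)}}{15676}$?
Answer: $\frac{182477203}{106032464} \approx 1.721$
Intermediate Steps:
$H{\left(M \right)} = M^{2}$
$\frac{22121}{27056} + \frac{H{\left(-119 \right)}}{15676} = \frac{22121}{27056} + \frac{\left(-119\right)^{2}}{15676} = 22121 \cdot \frac{1}{27056} + 14161 \cdot \frac{1}{15676} = \frac{22121}{27056} + \frac{14161}{15676} = \frac{182477203}{106032464}$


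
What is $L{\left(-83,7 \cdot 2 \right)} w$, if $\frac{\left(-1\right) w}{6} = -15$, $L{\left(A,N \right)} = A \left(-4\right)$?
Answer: $29880$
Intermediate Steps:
$L{\left(A,N \right)} = - 4 A$
$w = 90$ ($w = \left(-6\right) \left(-15\right) = 90$)
$L{\left(-83,7 \cdot 2 \right)} w = \left(-4\right) \left(-83\right) 90 = 332 \cdot 90 = 29880$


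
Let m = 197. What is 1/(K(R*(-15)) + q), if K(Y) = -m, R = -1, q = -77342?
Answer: -1/77539 ≈ -1.2897e-5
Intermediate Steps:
K(Y) = -197 (K(Y) = -1*197 = -197)
1/(K(R*(-15)) + q) = 1/(-197 - 77342) = 1/(-77539) = -1/77539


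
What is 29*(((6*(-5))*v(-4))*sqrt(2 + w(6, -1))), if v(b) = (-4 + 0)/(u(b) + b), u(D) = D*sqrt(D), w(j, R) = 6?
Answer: sqrt(2)*(-348 + 696*I) ≈ -492.15 + 984.29*I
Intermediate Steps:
u(D) = D**(3/2)
v(b) = -4/(b + b**(3/2)) (v(b) = (-4 + 0)/(b**(3/2) + b) = -4/(b + b**(3/2)))
29*(((6*(-5))*v(-4))*sqrt(2 + w(6, -1))) = 29*(((6*(-5))*(-4/(-4 + (-4)**(3/2))))*sqrt(2 + 6)) = 29*((-(-120)/(-4 - 8*I))*sqrt(8)) = 29*((-(-120)*(-4 + 8*I)/80)*(2*sqrt(2))) = 29*((-(-3)*(-4 + 8*I)/2)*(2*sqrt(2))) = 29*((3*(-4 + 8*I)/2)*(2*sqrt(2))) = 29*(3*sqrt(2)*(-4 + 8*I)) = 87*sqrt(2)*(-4 + 8*I)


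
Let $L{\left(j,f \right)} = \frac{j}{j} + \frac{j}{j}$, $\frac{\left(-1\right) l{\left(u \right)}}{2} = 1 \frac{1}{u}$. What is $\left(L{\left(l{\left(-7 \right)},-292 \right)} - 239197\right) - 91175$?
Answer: $-330370$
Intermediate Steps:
$l{\left(u \right)} = - \frac{2}{u}$ ($l{\left(u \right)} = - 2 \cdot 1 \frac{1}{u} = - \frac{2}{u}$)
$L{\left(j,f \right)} = 2$ ($L{\left(j,f \right)} = 1 + 1 = 2$)
$\left(L{\left(l{\left(-7 \right)},-292 \right)} - 239197\right) - 91175 = \left(2 - 239197\right) - 91175 = -239195 - 91175 = -330370$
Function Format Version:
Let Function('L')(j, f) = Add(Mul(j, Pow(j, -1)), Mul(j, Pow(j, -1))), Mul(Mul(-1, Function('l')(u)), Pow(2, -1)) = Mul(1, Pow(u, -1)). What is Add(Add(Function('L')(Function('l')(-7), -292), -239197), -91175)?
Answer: -330370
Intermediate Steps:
Function('l')(u) = Mul(-2, Pow(u, -1)) (Function('l')(u) = Mul(-2, Mul(1, Pow(u, -1))) = Mul(-2, Pow(u, -1)))
Function('L')(j, f) = 2 (Function('L')(j, f) = Add(1, 1) = 2)
Add(Add(Function('L')(Function('l')(-7), -292), -239197), -91175) = Add(Add(2, -239197), -91175) = Add(-239195, -91175) = -330370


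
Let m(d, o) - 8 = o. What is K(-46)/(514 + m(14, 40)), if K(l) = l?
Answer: -23/281 ≈ -0.081851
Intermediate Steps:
m(d, o) = 8 + o
K(-46)/(514 + m(14, 40)) = -46/(514 + (8 + 40)) = -46/(514 + 48) = -46/562 = -46*1/562 = -23/281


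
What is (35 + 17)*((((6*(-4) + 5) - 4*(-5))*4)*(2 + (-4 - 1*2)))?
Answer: -832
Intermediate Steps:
(35 + 17)*((((6*(-4) + 5) - 4*(-5))*4)*(2 + (-4 - 1*2))) = 52*((((-24 + 5) + 20)*4)*(2 + (-4 - 2))) = 52*(((-19 + 20)*4)*(2 - 6)) = 52*((1*4)*(-4)) = 52*(4*(-4)) = 52*(-16) = -832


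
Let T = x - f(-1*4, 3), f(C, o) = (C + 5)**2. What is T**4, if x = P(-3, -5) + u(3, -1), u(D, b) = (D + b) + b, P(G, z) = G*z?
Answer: 50625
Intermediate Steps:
u(D, b) = D + 2*b
f(C, o) = (5 + C)**2
x = 16 (x = -3*(-5) + (3 + 2*(-1)) = 15 + (3 - 2) = 15 + 1 = 16)
T = 15 (T = 16 - (5 - 1*4)**2 = 16 - (5 - 4)**2 = 16 - 1*1**2 = 16 - 1*1 = 16 - 1 = 15)
T**4 = 15**4 = 50625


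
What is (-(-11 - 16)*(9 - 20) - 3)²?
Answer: 90000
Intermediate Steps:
(-(-11 - 16)*(9 - 20) - 3)² = (-(-27)*(-11) - 3)² = (-1*297 - 3)² = (-297 - 3)² = (-300)² = 90000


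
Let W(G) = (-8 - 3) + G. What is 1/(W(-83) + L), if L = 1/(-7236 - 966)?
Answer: -8202/770989 ≈ -0.010638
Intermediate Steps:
W(G) = -11 + G
L = -1/8202 (L = 1/(-8202) = -1/8202 ≈ -0.00012192)
1/(W(-83) + L) = 1/((-11 - 83) - 1/8202) = 1/(-94 - 1/8202) = 1/(-770989/8202) = -8202/770989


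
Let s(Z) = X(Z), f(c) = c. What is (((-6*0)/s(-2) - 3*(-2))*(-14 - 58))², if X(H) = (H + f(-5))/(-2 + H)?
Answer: 186624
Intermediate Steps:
X(H) = (-5 + H)/(-2 + H) (X(H) = (H - 5)/(-2 + H) = (-5 + H)/(-2 + H))
s(Z) = (-5 + Z)/(-2 + Z)
(((-6*0)/s(-2) - 3*(-2))*(-14 - 58))² = (((-6*0)/(((-5 - 2)/(-2 - 2))) - 3*(-2))*(-14 - 58))² = ((0/((-7/(-4))) + 6)*(-72))² = ((0/((-¼*(-7))) + 6)*(-72))² = ((0/(7/4) + 6)*(-72))² = ((0*(4/7) + 6)*(-72))² = ((0 + 6)*(-72))² = (6*(-72))² = (-432)² = 186624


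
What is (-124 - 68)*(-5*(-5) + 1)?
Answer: -4992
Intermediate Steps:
(-124 - 68)*(-5*(-5) + 1) = -192*(25 + 1) = -192*26 = -4992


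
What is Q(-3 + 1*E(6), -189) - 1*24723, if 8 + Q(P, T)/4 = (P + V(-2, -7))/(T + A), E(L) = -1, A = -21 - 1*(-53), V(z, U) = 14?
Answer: -3886575/157 ≈ -24755.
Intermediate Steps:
A = 32 (A = -21 + 53 = 32)
Q(P, T) = -32 + 4*(14 + P)/(32 + T) (Q(P, T) = -32 + 4*((P + 14)/(T + 32)) = -32 + 4*((14 + P)/(32 + T)) = -32 + 4*(14 + P)/(32 + T))
Q(-3 + 1*E(6), -189) - 1*24723 = 4*(-242 + (-3 + 1*(-1)) - 8*(-189))/(32 - 189) - 1*24723 = 4*(-242 + (-3 - 1) + 1512)/(-157) - 24723 = 4*(-1/157)*(-242 - 4 + 1512) - 24723 = 4*(-1/157)*1266 - 24723 = -5064/157 - 24723 = -3886575/157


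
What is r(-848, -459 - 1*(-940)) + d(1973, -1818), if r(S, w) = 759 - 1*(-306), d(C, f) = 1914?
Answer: 2979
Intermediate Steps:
r(S, w) = 1065 (r(S, w) = 759 + 306 = 1065)
r(-848, -459 - 1*(-940)) + d(1973, -1818) = 1065 + 1914 = 2979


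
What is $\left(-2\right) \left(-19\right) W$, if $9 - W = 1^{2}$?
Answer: $304$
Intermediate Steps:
$W = 8$ ($W = 9 - 1^{2} = 9 - 1 = 8$)
$\left(-2\right) \left(-19\right) W = \left(-2\right) \left(-19\right) 8 = 38 \cdot 8 = 304$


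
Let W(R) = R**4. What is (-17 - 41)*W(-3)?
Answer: -4698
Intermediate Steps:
(-17 - 41)*W(-3) = (-17 - 41)*(-3)**4 = -58*81 = -4698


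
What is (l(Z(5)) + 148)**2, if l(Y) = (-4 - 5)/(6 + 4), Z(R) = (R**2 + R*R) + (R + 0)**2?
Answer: 2163841/100 ≈ 21638.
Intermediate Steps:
Z(R) = 3*R**2 (Z(R) = (R**2 + R**2) + R**2 = 2*R**2 + R**2 = 3*R**2)
l(Y) = -9/10
(l(Z(5)) + 148)**2 = (-9/10 + 148)**2 = (1471/10)**2 = 2163841/100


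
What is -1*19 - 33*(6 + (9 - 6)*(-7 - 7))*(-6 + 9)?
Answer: 3545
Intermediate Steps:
-1*19 - 33*(6 + (9 - 6)*(-7 - 7))*(-6 + 9) = -19 - 33*(6 + 3*(-14))*3 = -19 - 33*(6 - 42)*3 = -19 - (-1188)*3 = -19 - 33*(-108) = -19 + 3564 = 3545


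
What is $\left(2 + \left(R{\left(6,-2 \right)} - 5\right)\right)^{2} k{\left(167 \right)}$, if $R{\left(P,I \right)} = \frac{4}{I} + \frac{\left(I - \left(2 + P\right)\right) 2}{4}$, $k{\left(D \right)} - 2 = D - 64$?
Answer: $10500$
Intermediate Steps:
$k{\left(D \right)} = -62 + D$ ($k{\left(D \right)} = 2 + \left(D - 64\right) = 2 + \left(-64 + D\right) = -62 + D$)
$R{\left(P,I \right)} = -1 + \frac{I}{2} + \frac{4}{I} - \frac{P}{2}$ ($R{\left(P,I \right)} = \frac{4}{I} + \left(-2 + I - P\right) 2 \cdot \frac{1}{4} = \frac{4}{I} + \left(-4 - 2 P + 2 I\right) \frac{1}{4} = \frac{4}{I} - \left(1 + \frac{P}{2} - \frac{I}{2}\right) = -1 + \frac{I}{2} + \frac{4}{I} - \frac{P}{2}$)
$\left(2 + \left(R{\left(6,-2 \right)} - 5\right)\right)^{2} k{\left(167 \right)} = \left(2 + \left(\frac{8 - - 2 \left(2 + 6 - -2\right)}{2 \left(-2\right)} - 5\right)\right)^{2} \left(-62 + 167\right) = \left(2 + \left(\frac{1}{2} \left(- \frac{1}{2}\right) \left(8 - - 2 \left(2 + 6 + 2\right)\right) - 5\right)\right)^{2} \cdot 105 = \left(2 + \left(\frac{1}{2} \left(- \frac{1}{2}\right) \left(8 - \left(-2\right) 10\right) - 5\right)\right)^{2} \cdot 105 = \left(2 + \left(\frac{1}{2} \left(- \frac{1}{2}\right) \left(8 + 20\right) - 5\right)\right)^{2} \cdot 105 = \left(2 + \left(\frac{1}{2} \left(- \frac{1}{2}\right) 28 - 5\right)\right)^{2} \cdot 105 = \left(2 - 12\right)^{2} \cdot 105 = \left(-10\right)^{2} \cdot 105 = 100 \cdot 105 = 10500$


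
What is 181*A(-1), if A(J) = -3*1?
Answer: -543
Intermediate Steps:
A(J) = -3
181*A(-1) = 181*(-3) = -543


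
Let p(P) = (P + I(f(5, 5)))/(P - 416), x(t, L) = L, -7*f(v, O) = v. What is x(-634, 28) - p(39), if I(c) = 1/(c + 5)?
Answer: 317857/11310 ≈ 28.104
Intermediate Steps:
f(v, O) = -v/7
I(c) = 1/(5 + c)
p(P) = (7/30 + P)/(-416 + P) (p(P) = (P + 1/(5 - 1/7*5))/(P - 416) = (P + 1/(5 - 5/7))/(-416 + P) = (P + 1/(30/7))/(-416 + P) = (P + 7/30)/(-416 + P) = (7/30 + P)/(-416 + P))
x(-634, 28) - p(39) = 28 - (7/30 + 39)/(-416 + 39) = 28 - 1177/((-377)*30) = 28 - (-1)*1177/(377*30) = 28 - 1*(-1177/11310) = 28 + 1177/11310 = 317857/11310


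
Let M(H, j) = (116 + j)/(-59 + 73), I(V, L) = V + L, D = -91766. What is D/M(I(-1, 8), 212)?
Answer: -321181/82 ≈ -3916.8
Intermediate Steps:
I(V, L) = L + V
M(H, j) = 58/7 + j/14 (M(H, j) = (116 + j)/14 = (116 + j)*(1/14) = 58/7 + j/14)
D/M(I(-1, 8), 212) = -91766/(58/7 + (1/14)*212) = -91766/(58/7 + 106/7) = -91766/164/7 = -91766*7/164 = -321181/82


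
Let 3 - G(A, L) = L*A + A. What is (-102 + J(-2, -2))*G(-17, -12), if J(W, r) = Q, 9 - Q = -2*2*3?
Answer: 14904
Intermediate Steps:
G(A, L) = 3 - A - A*L (G(A, L) = 3 - (L*A + A) = 3 - (A*L + A) = 3 - (A + A*L) = 3 + (-A - A*L) = 3 - A - A*L)
Q = 21 (Q = 9 - (-2*2)*3 = 9 - (-4)*3 = 9 - 1*(-12) = 9 + 12 = 21)
J(W, r) = 21
(-102 + J(-2, -2))*G(-17, -12) = (-102 + 21)*(3 - 1*(-17) - 1*(-17)*(-12)) = -81*(3 + 17 - 204) = -81*(-184) = 14904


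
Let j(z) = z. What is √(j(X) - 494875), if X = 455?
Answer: 2*I*√123605 ≈ 703.15*I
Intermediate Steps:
√(j(X) - 494875) = √(455 - 494875) = √(-494420) = 2*I*√123605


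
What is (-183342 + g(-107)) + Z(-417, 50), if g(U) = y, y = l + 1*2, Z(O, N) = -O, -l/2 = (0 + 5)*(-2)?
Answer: -182903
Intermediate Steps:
l = 20 (l = -2*(0 + 5)*(-2) = -10*(-2) = -2*(-10) = 20)
y = 22 (y = 20 + 1*2 = 20 + 2 = 22)
g(U) = 22
(-183342 + g(-107)) + Z(-417, 50) = (-183342 + 22) - 1*(-417) = -183320 + 417 = -182903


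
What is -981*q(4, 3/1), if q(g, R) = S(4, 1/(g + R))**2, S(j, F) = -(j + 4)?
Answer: -62784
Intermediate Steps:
S(j, F) = -4 - j (S(j, F) = -(4 + j) = -4 - j)
q(g, R) = 64 (q(g, R) = (-4 - 1*4)**2 = (-4 - 4)**2 = (-8)**2 = 64)
-981*q(4, 3/1) = -981*64 = -62784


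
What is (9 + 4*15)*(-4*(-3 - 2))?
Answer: 1380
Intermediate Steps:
(9 + 4*15)*(-4*(-3 - 2)) = (9 + 60)*(-4*(-5)) = 69*20 = 1380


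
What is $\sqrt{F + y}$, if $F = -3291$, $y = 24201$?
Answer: $\sqrt{20910} \approx 144.6$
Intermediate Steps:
$\sqrt{F + y} = \sqrt{-3291 + 24201} = \sqrt{20910}$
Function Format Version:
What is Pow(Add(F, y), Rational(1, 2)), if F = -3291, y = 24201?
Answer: Pow(20910, Rational(1, 2)) ≈ 144.60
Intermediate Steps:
Pow(Add(F, y), Rational(1, 2)) = Pow(Add(-3291, 24201), Rational(1, 2)) = Pow(20910, Rational(1, 2))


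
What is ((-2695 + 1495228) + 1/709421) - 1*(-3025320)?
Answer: 3205059793114/709421 ≈ 4.5179e+6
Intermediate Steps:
((-2695 + 1495228) + 1/709421) - 1*(-3025320) = (1492533 + 1/709421) + 3025320 = 1058834253394/709421 + 3025320 = 3205059793114/709421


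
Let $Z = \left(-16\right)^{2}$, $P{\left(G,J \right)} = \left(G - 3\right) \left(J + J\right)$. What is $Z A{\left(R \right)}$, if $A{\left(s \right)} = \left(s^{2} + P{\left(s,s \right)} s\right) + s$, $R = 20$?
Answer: $3589120$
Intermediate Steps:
$P{\left(G,J \right)} = 2 J \left(-3 + G\right)$ ($P{\left(G,J \right)} = \left(-3 + G\right) 2 J = 2 J \left(-3 + G\right)$)
$A{\left(s \right)} = s + s^{2} + 2 s^{2} \left(-3 + s\right)$ ($A{\left(s \right)} = \left(s^{2} + 2 s \left(-3 + s\right) s\right) + s = \left(s^{2} + 2 s^{2} \left(-3 + s\right)\right) + s = s + s^{2} + 2 s^{2} \left(-3 + s\right)$)
$Z = 256$
$Z A{\left(R \right)} = 256 \cdot 20 \left(1 + 20 + 2 \cdot 20 \left(-3 + 20\right)\right) = 256 \cdot 20 \left(1 + 20 + 2 \cdot 20 \cdot 17\right) = 256 \cdot 20 \left(1 + 20 + 680\right) = 256 \cdot 20 \cdot 701 = 256 \cdot 14020 = 3589120$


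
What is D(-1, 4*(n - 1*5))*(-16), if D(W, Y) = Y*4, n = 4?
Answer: 256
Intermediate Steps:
D(W, Y) = 4*Y
D(-1, 4*(n - 1*5))*(-16) = (4*(4*(4 - 1*5)))*(-16) = (4*(4*(4 - 5)))*(-16) = (4*(4*(-1)))*(-16) = (4*(-4))*(-16) = -16*(-16) = 256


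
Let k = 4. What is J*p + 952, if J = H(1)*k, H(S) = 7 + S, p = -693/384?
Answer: 3577/4 ≈ 894.25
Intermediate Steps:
p = -231/128 (p = -693*1/384 = -231/128 ≈ -1.8047)
J = 32 (J = (7 + 1)*4 = 8*4 = 32)
J*p + 952 = 32*(-231/128) + 952 = -231/4 + 952 = 3577/4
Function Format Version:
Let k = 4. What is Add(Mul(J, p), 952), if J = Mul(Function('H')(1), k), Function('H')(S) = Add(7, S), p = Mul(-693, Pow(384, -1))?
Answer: Rational(3577, 4) ≈ 894.25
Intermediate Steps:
p = Rational(-231, 128) (p = Mul(-693, Rational(1, 384)) = Rational(-231, 128) ≈ -1.8047)
J = 32 (J = Mul(Add(7, 1), 4) = Mul(8, 4) = 32)
Add(Mul(J, p), 952) = Add(Mul(32, Rational(-231, 128)), 952) = Add(Rational(-231, 4), 952) = Rational(3577, 4)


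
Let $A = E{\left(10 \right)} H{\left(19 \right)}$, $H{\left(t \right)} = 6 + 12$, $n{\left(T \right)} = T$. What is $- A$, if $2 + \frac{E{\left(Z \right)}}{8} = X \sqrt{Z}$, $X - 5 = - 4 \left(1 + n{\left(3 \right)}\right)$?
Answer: $288 + 1584 \sqrt{10} \approx 5297.0$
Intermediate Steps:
$H{\left(t \right)} = 18$
$X = -11$ ($X = 5 - 4 \left(1 + 3\right) = 5 - 16 = -11$)
$E{\left(Z \right)} = -16 - 88 \sqrt{Z}$ ($E{\left(Z \right)} = -16 + 8 \left(- 11 \sqrt{Z}\right) = -16 - 88 \sqrt{Z}$)
$A = -288 - 1584 \sqrt{10}$ ($A = \left(-16 - 88 \sqrt{10}\right) 18 = -288 - 1584 \sqrt{10} \approx -5297.0$)
$- A = - (-288 - 1584 \sqrt{10}) = 288 + 1584 \sqrt{10}$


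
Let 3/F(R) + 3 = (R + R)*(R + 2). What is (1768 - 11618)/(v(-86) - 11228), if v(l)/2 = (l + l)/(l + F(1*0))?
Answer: 428475/488246 ≈ 0.87758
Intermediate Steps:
F(R) = 3/(-3 + 2*R*(2 + R)) (F(R) = 3/(-3 + (R + R)*(R + 2)) = 3/(-3 + (2*R)*(2 + R)) = 3/(-3 + 2*R*(2 + R)))
v(l) = 4*l/(-1 + l) (v(l) = 2*((l + l)/(l + 3/(-3 + 2*(1*0)² + 4*(1*0)))) = 2*((2*l)/(l + 3/(-3 + 2*0² + 4*0))) = 2*((2*l)/(l + 3/(-3 + 2*0 + 0))) = 2*((2*l)/(l + 3/(-3 + 0 + 0))) = 2*((2*l)/(l + 3/(-3))) = 2*((2*l)/(l + 3*(-⅓))) = 2*((2*l)/(l - 1)) = 2*((2*l)/(-1 + l)) = 2*(2*l/(-1 + l)) = 4*l/(-1 + l))
(1768 - 11618)/(v(-86) - 11228) = (1768 - 11618)/(4*(-86)/(-1 - 86) - 11228) = -9850/(4*(-86)/(-87) - 11228) = -9850/(4*(-86)*(-1/87) - 11228) = -9850/(344/87 - 11228) = -9850/(-976492/87) = -9850*(-87/976492) = 428475/488246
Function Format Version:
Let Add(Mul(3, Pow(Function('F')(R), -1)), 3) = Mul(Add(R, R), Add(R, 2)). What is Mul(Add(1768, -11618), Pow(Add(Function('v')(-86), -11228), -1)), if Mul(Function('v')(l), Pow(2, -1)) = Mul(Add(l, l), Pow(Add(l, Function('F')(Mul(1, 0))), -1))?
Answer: Rational(428475, 488246) ≈ 0.87758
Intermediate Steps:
Function('F')(R) = Mul(3, Pow(Add(-3, Mul(2, R, Add(2, R))), -1)) (Function('F')(R) = Mul(3, Pow(Add(-3, Mul(Add(R, R), Add(R, 2))), -1)) = Mul(3, Pow(Add(-3, Mul(Mul(2, R), Add(2, R))), -1)) = Mul(3, Pow(Add(-3, Mul(2, R, Add(2, R))), -1)))
Function('v')(l) = Mul(4, l, Pow(Add(-1, l), -1)) (Function('v')(l) = Mul(2, Mul(Add(l, l), Pow(Add(l, Mul(3, Pow(Add(-3, Mul(2, Pow(Mul(1, 0), 2)), Mul(4, Mul(1, 0))), -1))), -1))) = Mul(2, Mul(Mul(2, l), Pow(Add(l, Mul(3, Pow(Add(-3, Mul(2, Pow(0, 2)), Mul(4, 0)), -1))), -1))) = Mul(2, Mul(Mul(2, l), Pow(Add(l, Mul(3, Pow(Add(-3, Mul(2, 0), 0), -1))), -1))) = Mul(2, Mul(Mul(2, l), Pow(Add(l, Mul(3, Pow(Add(-3, 0, 0), -1))), -1))) = Mul(2, Mul(Mul(2, l), Pow(Add(l, Mul(3, Pow(-3, -1))), -1))) = Mul(2, Mul(Mul(2, l), Pow(Add(l, Mul(3, Rational(-1, 3))), -1))) = Mul(2, Mul(Mul(2, l), Pow(Add(l, -1), -1))) = Mul(2, Mul(Mul(2, l), Pow(Add(-1, l), -1))) = Mul(2, Mul(2, l, Pow(Add(-1, l), -1))) = Mul(4, l, Pow(Add(-1, l), -1)))
Mul(Add(1768, -11618), Pow(Add(Function('v')(-86), -11228), -1)) = Mul(Add(1768, -11618), Pow(Add(Mul(4, -86, Pow(Add(-1, -86), -1)), -11228), -1)) = Mul(-9850, Pow(Add(Mul(4, -86, Pow(-87, -1)), -11228), -1)) = Mul(-9850, Pow(Add(Mul(4, -86, Rational(-1, 87)), -11228), -1)) = Mul(-9850, Pow(Add(Rational(344, 87), -11228), -1)) = Mul(-9850, Pow(Rational(-976492, 87), -1)) = Mul(-9850, Rational(-87, 976492)) = Rational(428475, 488246)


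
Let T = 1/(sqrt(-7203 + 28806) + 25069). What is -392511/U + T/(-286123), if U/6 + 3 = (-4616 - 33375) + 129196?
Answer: -11762846874629755567/16398956876899713668 + sqrt(21603)/179809180466434 ≈ -0.71729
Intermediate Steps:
U = 547212 (U = -18 + 6*((-4616 - 33375) + 129196) = -18 + 6*(-37991 + 129196) = -18 + 6*91205 = -18 + 547230 = 547212)
T = 1/(25069 + sqrt(21603)) (T = 1/(sqrt(21603) + 25069) = 1/(25069 + sqrt(21603)) ≈ 3.9657e-5)
-392511/U + T/(-286123) = -392511/547212 + (25069/628433158 - sqrt(21603)/628433158)/(-286123) = -392511*1/547212 + (25069/628433158 - sqrt(21603)/628433158)*(-1/286123) = -130837/182404 + (-25069/179809180466434 + sqrt(21603)/179809180466434) = -11762846874629755567/16398956876899713668 + sqrt(21603)/179809180466434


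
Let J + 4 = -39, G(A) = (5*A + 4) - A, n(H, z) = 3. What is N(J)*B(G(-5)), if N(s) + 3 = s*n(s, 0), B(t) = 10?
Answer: -1320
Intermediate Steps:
G(A) = 4 + 4*A (G(A) = (4 + 5*A) - A = 4 + 4*A)
J = -43 (J = -4 - 39 = -43)
N(s) = -3 + 3*s (N(s) = -3 + s*3 = -3 + 3*s)
N(J)*B(G(-5)) = (-3 + 3*(-43))*10 = (-3 - 129)*10 = -132*10 = -1320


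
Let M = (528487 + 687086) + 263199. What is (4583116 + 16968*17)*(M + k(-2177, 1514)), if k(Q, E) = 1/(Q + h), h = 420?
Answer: 12657330076787516/1757 ≈ 7.2039e+12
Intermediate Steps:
k(Q, E) = 1/(420 + Q) (k(Q, E) = 1/(Q + 420) = 1/(420 + Q))
M = 1478772 (M = 1215573 + 263199 = 1478772)
(4583116 + 16968*17)*(M + k(-2177, 1514)) = (4583116 + 16968*17)*(1478772 + 1/(420 - 2177)) = (4583116 + 288456)*(1478772 + 1/(-1757)) = 4871572*(1478772 - 1/1757) = 4871572*(2598202403/1757) = 12657330076787516/1757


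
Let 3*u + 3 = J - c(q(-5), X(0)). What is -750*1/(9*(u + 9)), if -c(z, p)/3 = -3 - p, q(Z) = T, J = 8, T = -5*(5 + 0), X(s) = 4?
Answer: -250/11 ≈ -22.727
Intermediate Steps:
T = -25 (T = -5*5 = -25)
q(Z) = -25
c(z, p) = 9 + 3*p (c(z, p) = -3*(-3 - p) = 9 + 3*p)
u = -16/3 (u = -1 + (8 - (9 + 3*4))/3 = -1 + (8 - (9 + 12))/3 = -1 + (8 - 1*21)/3 = -1 + (8 - 21)/3 = -1 + (⅓)*(-13) = -1 - 13/3 = -16/3 ≈ -5.3333)
-750*1/(9*(u + 9)) = -750*1/(9*(-16/3 + 9)) = -750/((11/3)*9) = -750/33 = -750*1/33 = -250/11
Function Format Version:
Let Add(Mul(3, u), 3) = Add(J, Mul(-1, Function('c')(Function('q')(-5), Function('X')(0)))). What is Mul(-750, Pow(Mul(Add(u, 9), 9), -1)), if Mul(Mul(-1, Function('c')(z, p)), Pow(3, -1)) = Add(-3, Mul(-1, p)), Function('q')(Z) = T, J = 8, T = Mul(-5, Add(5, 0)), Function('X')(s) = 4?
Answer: Rational(-250, 11) ≈ -22.727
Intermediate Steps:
T = -25 (T = Mul(-5, 5) = -25)
Function('q')(Z) = -25
Function('c')(z, p) = Add(9, Mul(3, p)) (Function('c')(z, p) = Mul(-3, Add(-3, Mul(-1, p))) = Add(9, Mul(3, p)))
u = Rational(-16, 3) (u = Add(-1, Mul(Rational(1, 3), Add(8, Mul(-1, Add(9, Mul(3, 4)))))) = Add(-1, Mul(Rational(1, 3), Add(8, Mul(-1, Add(9, 12))))) = Add(-1, Mul(Rational(1, 3), Add(8, Mul(-1, 21)))) = Add(-1, Mul(Rational(1, 3), Add(8, -21))) = Add(-1, Mul(Rational(1, 3), -13)) = Add(-1, Rational(-13, 3)) = Rational(-16, 3) ≈ -5.3333)
Mul(-750, Pow(Mul(Add(u, 9), 9), -1)) = Mul(-750, Pow(Mul(Add(Rational(-16, 3), 9), 9), -1)) = Mul(-750, Pow(Mul(Rational(11, 3), 9), -1)) = Mul(-750, Pow(33, -1)) = Mul(-750, Rational(1, 33)) = Rational(-250, 11)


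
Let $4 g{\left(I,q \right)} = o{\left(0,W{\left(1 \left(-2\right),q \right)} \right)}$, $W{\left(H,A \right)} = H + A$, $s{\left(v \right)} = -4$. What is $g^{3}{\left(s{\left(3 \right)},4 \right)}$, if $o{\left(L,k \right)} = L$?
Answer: $0$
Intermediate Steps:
$W{\left(H,A \right)} = A + H$
$g{\left(I,q \right)} = 0$ ($g{\left(I,q \right)} = \frac{1}{4} \cdot 0 = 0$)
$g^{3}{\left(s{\left(3 \right)},4 \right)} = 0^{3} = 0$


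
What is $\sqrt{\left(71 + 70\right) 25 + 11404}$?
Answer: $\sqrt{14929} \approx 122.18$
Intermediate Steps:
$\sqrt{\left(71 + 70\right) 25 + 11404} = \sqrt{141 \cdot 25 + 11404} = \sqrt{3525 + 11404} = \sqrt{14929}$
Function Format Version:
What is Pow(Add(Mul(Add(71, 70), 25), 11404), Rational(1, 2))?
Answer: Pow(14929, Rational(1, 2)) ≈ 122.18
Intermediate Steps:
Pow(Add(Mul(Add(71, 70), 25), 11404), Rational(1, 2)) = Pow(Add(Mul(141, 25), 11404), Rational(1, 2)) = Pow(Add(3525, 11404), Rational(1, 2)) = Pow(14929, Rational(1, 2))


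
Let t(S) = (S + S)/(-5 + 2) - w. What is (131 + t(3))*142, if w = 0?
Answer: 18318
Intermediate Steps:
t(S) = -2*S/3 (t(S) = (S + S)/(-5 + 2) - 1*0 = (2*S)/(-3) + 0 = (2*S)*(-⅓) + 0 = -2*S/3 + 0 = -2*S/3)
(131 + t(3))*142 = (131 - ⅔*3)*142 = (131 - 2)*142 = 129*142 = 18318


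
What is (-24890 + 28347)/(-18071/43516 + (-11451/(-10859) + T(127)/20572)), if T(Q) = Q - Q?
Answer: 1633571623508/302068727 ≈ 5407.9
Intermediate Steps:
T(Q) = 0
(-24890 + 28347)/(-18071/43516 + (-11451/(-10859) + T(127)/20572)) = (-24890 + 28347)/(-18071/43516 + (-11451/(-10859) + 0/20572)) = 3457/(-18071*1/43516 + (-11451*(-1/10859) + 0*(1/20572))) = 3457/(-18071/43516 + (11451/10859 + 0)) = 3457/(-18071/43516 + 11451/10859) = 3457/(302068727/472540244) = 3457*(472540244/302068727) = 1633571623508/302068727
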